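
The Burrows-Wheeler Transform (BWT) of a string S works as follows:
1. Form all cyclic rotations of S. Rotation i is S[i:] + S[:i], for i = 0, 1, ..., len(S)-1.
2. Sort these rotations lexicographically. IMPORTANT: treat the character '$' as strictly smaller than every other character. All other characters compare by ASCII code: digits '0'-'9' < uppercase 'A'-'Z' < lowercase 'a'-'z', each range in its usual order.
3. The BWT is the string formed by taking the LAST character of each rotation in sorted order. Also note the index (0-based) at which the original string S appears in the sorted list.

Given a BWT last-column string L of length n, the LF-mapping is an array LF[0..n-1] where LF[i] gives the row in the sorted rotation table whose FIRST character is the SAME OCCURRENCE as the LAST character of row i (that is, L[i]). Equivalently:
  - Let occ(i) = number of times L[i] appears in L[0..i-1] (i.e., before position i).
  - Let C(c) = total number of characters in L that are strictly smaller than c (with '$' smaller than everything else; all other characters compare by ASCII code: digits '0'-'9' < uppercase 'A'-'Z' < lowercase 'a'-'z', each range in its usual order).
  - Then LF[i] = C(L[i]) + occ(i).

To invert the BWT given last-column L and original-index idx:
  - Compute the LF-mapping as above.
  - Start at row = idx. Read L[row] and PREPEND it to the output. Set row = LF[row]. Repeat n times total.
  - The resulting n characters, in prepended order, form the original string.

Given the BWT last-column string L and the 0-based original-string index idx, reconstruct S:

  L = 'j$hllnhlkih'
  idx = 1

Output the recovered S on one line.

LF mapping: 5 0 1 7 8 10 2 9 6 4 3
Walk LF starting at row 1, prepending L[row]:
  step 1: row=1, L[1]='$', prepend. Next row=LF[1]=0
  step 2: row=0, L[0]='j', prepend. Next row=LF[0]=5
  step 3: row=5, L[5]='n', prepend. Next row=LF[5]=10
  step 4: row=10, L[10]='h', prepend. Next row=LF[10]=3
  step 5: row=3, L[3]='l', prepend. Next row=LF[3]=7
  step 6: row=7, L[7]='l', prepend. Next row=LF[7]=9
  step 7: row=9, L[9]='i', prepend. Next row=LF[9]=4
  step 8: row=4, L[4]='l', prepend. Next row=LF[4]=8
  step 9: row=8, L[8]='k', prepend. Next row=LF[8]=6
  step 10: row=6, L[6]='h', prepend. Next row=LF[6]=2
  step 11: row=2, L[2]='h', prepend. Next row=LF[2]=1
Reversed output: hhklillhnj$

Answer: hhklillhnj$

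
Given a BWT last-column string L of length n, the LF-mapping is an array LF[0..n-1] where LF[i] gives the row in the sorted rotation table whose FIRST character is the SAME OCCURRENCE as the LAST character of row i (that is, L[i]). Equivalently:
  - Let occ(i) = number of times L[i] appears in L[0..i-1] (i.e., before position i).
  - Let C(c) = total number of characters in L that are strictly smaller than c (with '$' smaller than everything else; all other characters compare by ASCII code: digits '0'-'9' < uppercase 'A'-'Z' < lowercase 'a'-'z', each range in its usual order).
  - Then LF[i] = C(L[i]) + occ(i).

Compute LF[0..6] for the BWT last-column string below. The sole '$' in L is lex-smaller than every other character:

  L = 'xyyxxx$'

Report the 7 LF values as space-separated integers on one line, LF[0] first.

Char counts: '$':1, 'x':4, 'y':2
C (first-col start): C('$')=0, C('x')=1, C('y')=5
L[0]='x': occ=0, LF[0]=C('x')+0=1+0=1
L[1]='y': occ=0, LF[1]=C('y')+0=5+0=5
L[2]='y': occ=1, LF[2]=C('y')+1=5+1=6
L[3]='x': occ=1, LF[3]=C('x')+1=1+1=2
L[4]='x': occ=2, LF[4]=C('x')+2=1+2=3
L[5]='x': occ=3, LF[5]=C('x')+3=1+3=4
L[6]='$': occ=0, LF[6]=C('$')+0=0+0=0

Answer: 1 5 6 2 3 4 0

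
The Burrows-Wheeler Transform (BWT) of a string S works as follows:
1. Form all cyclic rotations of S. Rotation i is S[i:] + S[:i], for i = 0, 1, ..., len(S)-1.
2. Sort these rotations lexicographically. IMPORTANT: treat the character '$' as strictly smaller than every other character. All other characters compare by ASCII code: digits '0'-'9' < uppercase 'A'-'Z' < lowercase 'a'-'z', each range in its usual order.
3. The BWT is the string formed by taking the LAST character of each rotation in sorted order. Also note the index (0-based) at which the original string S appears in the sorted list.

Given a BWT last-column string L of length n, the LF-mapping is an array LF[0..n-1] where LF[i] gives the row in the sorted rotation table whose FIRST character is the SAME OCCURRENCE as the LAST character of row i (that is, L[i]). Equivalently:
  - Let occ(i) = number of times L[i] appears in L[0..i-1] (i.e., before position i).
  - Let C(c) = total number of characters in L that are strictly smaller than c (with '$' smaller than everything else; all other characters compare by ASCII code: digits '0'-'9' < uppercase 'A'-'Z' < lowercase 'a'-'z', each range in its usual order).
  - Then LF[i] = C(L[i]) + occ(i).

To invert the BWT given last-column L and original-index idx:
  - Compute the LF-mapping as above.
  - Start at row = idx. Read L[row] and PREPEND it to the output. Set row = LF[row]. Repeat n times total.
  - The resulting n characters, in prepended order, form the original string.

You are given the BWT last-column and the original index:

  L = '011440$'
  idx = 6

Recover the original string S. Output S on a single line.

LF mapping: 1 3 4 5 6 2 0
Walk LF starting at row 6, prepending L[row]:
  step 1: row=6, L[6]='$', prepend. Next row=LF[6]=0
  step 2: row=0, L[0]='0', prepend. Next row=LF[0]=1
  step 3: row=1, L[1]='1', prepend. Next row=LF[1]=3
  step 4: row=3, L[3]='4', prepend. Next row=LF[3]=5
  step 5: row=5, L[5]='0', prepend. Next row=LF[5]=2
  step 6: row=2, L[2]='1', prepend. Next row=LF[2]=4
  step 7: row=4, L[4]='4', prepend. Next row=LF[4]=6
Reversed output: 410410$

Answer: 410410$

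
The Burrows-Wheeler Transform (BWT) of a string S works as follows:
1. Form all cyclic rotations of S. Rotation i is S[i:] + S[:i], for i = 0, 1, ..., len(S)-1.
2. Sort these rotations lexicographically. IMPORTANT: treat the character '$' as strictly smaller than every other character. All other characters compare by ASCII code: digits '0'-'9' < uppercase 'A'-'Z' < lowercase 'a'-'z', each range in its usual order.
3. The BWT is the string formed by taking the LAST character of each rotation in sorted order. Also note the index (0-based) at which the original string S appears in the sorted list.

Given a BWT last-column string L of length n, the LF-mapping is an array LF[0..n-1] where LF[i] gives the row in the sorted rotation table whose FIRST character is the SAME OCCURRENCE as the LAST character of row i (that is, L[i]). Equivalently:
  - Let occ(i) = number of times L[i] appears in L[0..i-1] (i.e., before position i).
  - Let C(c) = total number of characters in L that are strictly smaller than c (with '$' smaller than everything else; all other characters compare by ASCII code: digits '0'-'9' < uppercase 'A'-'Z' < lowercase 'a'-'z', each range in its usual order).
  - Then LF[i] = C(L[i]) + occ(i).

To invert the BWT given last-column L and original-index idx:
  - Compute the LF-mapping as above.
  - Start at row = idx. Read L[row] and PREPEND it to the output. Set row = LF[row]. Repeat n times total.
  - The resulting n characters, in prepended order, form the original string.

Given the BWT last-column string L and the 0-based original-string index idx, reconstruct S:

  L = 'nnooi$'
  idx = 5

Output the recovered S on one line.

Answer: onion$

Derivation:
LF mapping: 2 3 4 5 1 0
Walk LF starting at row 5, prepending L[row]:
  step 1: row=5, L[5]='$', prepend. Next row=LF[5]=0
  step 2: row=0, L[0]='n', prepend. Next row=LF[0]=2
  step 3: row=2, L[2]='o', prepend. Next row=LF[2]=4
  step 4: row=4, L[4]='i', prepend. Next row=LF[4]=1
  step 5: row=1, L[1]='n', prepend. Next row=LF[1]=3
  step 6: row=3, L[3]='o', prepend. Next row=LF[3]=5
Reversed output: onion$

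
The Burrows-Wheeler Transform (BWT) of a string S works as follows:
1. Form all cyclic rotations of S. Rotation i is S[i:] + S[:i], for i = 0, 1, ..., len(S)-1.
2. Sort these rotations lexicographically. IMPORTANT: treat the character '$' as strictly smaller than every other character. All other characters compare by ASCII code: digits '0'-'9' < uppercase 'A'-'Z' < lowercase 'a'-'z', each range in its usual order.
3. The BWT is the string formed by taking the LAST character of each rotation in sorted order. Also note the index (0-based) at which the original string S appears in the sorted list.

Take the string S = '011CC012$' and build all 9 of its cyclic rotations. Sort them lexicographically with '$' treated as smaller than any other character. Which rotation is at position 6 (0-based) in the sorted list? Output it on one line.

All 9 rotations (rotation i = S[i:]+S[:i]):
  rot[0] = 011CC012$
  rot[1] = 11CC012$0
  rot[2] = 1CC012$01
  rot[3] = CC012$011
  rot[4] = C012$011C
  rot[5] = 012$011CC
  rot[6] = 12$011CC0
  rot[7] = 2$011CC01
  rot[8] = $011CC012
Sorted (with $ < everything):
  sorted[0] = $011CC012
  sorted[1] = 011CC012$
  sorted[2] = 012$011CC
  sorted[3] = 11CC012$0
  sorted[4] = 12$011CC0
  sorted[5] = 1CC012$01
  sorted[6] = 2$011CC01
  sorted[7] = C012$011C
  sorted[8] = CC012$011
sorted[6] = 2$011CC01

Answer: 2$011CC01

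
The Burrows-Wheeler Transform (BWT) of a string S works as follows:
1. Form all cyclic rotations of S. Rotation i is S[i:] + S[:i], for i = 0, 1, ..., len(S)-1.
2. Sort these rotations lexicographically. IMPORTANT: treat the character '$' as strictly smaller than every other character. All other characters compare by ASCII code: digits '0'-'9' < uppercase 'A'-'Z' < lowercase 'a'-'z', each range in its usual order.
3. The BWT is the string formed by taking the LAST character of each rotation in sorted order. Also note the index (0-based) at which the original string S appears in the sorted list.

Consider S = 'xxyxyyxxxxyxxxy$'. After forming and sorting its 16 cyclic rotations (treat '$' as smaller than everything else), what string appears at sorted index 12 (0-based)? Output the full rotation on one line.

All 16 rotations (rotation i = S[i:]+S[:i]):
  rot[0] = xxyxyyxxxxyxxxy$
  rot[1] = xyxyyxxxxyxxxy$x
  rot[2] = yxyyxxxxyxxxy$xx
  rot[3] = xyyxxxxyxxxy$xxy
  rot[4] = yyxxxxyxxxy$xxyx
  rot[5] = yxxxxyxxxy$xxyxy
  rot[6] = xxxxyxxxy$xxyxyy
  rot[7] = xxxyxxxy$xxyxyyx
  rot[8] = xxyxxxy$xxyxyyxx
  rot[9] = xyxxxy$xxyxyyxxx
  rot[10] = yxxxy$xxyxyyxxxx
  rot[11] = xxxy$xxyxyyxxxxy
  rot[12] = xxy$xxyxyyxxxxyx
  rot[13] = xy$xxyxyyxxxxyxx
  rot[14] = y$xxyxyyxxxxyxxx
  rot[15] = $xxyxyyxxxxyxxxy
Sorted (with $ < everything):
  sorted[0] = $xxyxyyxxxxyxxxy
  sorted[1] = xxxxyxxxy$xxyxyy
  sorted[2] = xxxy$xxyxyyxxxxy
  sorted[3] = xxxyxxxy$xxyxyyx
  sorted[4] = xxy$xxyxyyxxxxyx
  sorted[5] = xxyxxxy$xxyxyyxx
  sorted[6] = xxyxyyxxxxyxxxy$
  sorted[7] = xy$xxyxyyxxxxyxx
  sorted[8] = xyxxxy$xxyxyyxxx
  sorted[9] = xyxyyxxxxyxxxy$x
  sorted[10] = xyyxxxxyxxxy$xxy
  sorted[11] = y$xxyxyyxxxxyxxx
  sorted[12] = yxxxxyxxxy$xxyxy
  sorted[13] = yxxxy$xxyxyyxxxx
  sorted[14] = yxyyxxxxyxxxy$xx
  sorted[15] = yyxxxxyxxxy$xxyx
sorted[12] = yxxxxyxxxy$xxyxy

Answer: yxxxxyxxxy$xxyxy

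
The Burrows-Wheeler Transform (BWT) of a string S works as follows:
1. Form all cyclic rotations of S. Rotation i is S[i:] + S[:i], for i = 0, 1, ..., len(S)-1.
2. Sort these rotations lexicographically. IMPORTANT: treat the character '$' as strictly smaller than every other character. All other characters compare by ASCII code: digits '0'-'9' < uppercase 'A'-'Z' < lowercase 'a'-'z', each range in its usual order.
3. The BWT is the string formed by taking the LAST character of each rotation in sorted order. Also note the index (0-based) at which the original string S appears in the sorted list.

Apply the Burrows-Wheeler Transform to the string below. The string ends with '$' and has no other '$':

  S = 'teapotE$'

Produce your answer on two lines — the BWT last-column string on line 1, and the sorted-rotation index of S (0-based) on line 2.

All 8 rotations (rotation i = S[i:]+S[:i]):
  rot[0] = teapotE$
  rot[1] = eapotE$t
  rot[2] = apotE$te
  rot[3] = potE$tea
  rot[4] = otE$teap
  rot[5] = tE$teapo
  rot[6] = E$teapot
  rot[7] = $teapotE
Sorted (with $ < everything):
  sorted[0] = $teapotE  (last char: 'E')
  sorted[1] = E$teapot  (last char: 't')
  sorted[2] = apotE$te  (last char: 'e')
  sorted[3] = eapotE$t  (last char: 't')
  sorted[4] = otE$teap  (last char: 'p')
  sorted[5] = potE$tea  (last char: 'a')
  sorted[6] = tE$teapo  (last char: 'o')
  sorted[7] = teapotE$  (last char: '$')
Last column: Etetpao$
Original string S is at sorted index 7

Answer: Etetpao$
7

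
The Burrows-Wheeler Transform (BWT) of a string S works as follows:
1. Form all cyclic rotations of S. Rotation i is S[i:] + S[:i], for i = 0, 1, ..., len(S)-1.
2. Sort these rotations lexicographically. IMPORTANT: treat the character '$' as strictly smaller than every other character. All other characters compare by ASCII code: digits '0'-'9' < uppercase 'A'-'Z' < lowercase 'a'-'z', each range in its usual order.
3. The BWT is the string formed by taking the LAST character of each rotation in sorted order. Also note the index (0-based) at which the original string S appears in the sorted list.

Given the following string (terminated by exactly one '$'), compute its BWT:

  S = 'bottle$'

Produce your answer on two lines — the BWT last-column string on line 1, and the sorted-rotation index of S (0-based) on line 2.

Answer: e$ltbto
1

Derivation:
All 7 rotations (rotation i = S[i:]+S[:i]):
  rot[0] = bottle$
  rot[1] = ottle$b
  rot[2] = ttle$bo
  rot[3] = tle$bot
  rot[4] = le$bott
  rot[5] = e$bottl
  rot[6] = $bottle
Sorted (with $ < everything):
  sorted[0] = $bottle  (last char: 'e')
  sorted[1] = bottle$  (last char: '$')
  sorted[2] = e$bottl  (last char: 'l')
  sorted[3] = le$bott  (last char: 't')
  sorted[4] = ottle$b  (last char: 'b')
  sorted[5] = tle$bot  (last char: 't')
  sorted[6] = ttle$bo  (last char: 'o')
Last column: e$ltbto
Original string S is at sorted index 1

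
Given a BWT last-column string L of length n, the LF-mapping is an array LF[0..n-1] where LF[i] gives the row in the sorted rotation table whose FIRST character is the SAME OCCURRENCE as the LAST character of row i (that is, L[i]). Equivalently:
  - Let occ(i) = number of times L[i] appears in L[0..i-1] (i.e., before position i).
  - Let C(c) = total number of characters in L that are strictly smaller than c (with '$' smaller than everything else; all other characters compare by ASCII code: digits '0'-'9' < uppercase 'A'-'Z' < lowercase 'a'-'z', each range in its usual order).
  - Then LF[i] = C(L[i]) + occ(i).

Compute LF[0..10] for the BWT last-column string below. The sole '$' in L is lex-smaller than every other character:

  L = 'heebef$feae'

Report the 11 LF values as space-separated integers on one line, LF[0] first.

Char counts: '$':1, 'a':1, 'b':1, 'e':5, 'f':2, 'h':1
C (first-col start): C('$')=0, C('a')=1, C('b')=2, C('e')=3, C('f')=8, C('h')=10
L[0]='h': occ=0, LF[0]=C('h')+0=10+0=10
L[1]='e': occ=0, LF[1]=C('e')+0=3+0=3
L[2]='e': occ=1, LF[2]=C('e')+1=3+1=4
L[3]='b': occ=0, LF[3]=C('b')+0=2+0=2
L[4]='e': occ=2, LF[4]=C('e')+2=3+2=5
L[5]='f': occ=0, LF[5]=C('f')+0=8+0=8
L[6]='$': occ=0, LF[6]=C('$')+0=0+0=0
L[7]='f': occ=1, LF[7]=C('f')+1=8+1=9
L[8]='e': occ=3, LF[8]=C('e')+3=3+3=6
L[9]='a': occ=0, LF[9]=C('a')+0=1+0=1
L[10]='e': occ=4, LF[10]=C('e')+4=3+4=7

Answer: 10 3 4 2 5 8 0 9 6 1 7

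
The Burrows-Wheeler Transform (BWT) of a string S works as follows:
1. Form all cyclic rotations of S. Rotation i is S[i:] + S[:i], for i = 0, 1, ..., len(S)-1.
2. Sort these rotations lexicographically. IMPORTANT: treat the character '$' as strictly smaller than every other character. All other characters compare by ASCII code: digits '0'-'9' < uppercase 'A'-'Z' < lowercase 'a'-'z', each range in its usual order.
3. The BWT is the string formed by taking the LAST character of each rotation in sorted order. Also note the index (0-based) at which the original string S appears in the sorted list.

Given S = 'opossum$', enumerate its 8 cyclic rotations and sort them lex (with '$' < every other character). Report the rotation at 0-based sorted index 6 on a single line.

All 8 rotations (rotation i = S[i:]+S[:i]):
  rot[0] = opossum$
  rot[1] = possum$o
  rot[2] = ossum$op
  rot[3] = ssum$opo
  rot[4] = sum$opos
  rot[5] = um$oposs
  rot[6] = m$opossu
  rot[7] = $opossum
Sorted (with $ < everything):
  sorted[0] = $opossum
  sorted[1] = m$opossu
  sorted[2] = opossum$
  sorted[3] = ossum$op
  sorted[4] = possum$o
  sorted[5] = ssum$opo
  sorted[6] = sum$opos
  sorted[7] = um$oposs
sorted[6] = sum$opos

Answer: sum$opos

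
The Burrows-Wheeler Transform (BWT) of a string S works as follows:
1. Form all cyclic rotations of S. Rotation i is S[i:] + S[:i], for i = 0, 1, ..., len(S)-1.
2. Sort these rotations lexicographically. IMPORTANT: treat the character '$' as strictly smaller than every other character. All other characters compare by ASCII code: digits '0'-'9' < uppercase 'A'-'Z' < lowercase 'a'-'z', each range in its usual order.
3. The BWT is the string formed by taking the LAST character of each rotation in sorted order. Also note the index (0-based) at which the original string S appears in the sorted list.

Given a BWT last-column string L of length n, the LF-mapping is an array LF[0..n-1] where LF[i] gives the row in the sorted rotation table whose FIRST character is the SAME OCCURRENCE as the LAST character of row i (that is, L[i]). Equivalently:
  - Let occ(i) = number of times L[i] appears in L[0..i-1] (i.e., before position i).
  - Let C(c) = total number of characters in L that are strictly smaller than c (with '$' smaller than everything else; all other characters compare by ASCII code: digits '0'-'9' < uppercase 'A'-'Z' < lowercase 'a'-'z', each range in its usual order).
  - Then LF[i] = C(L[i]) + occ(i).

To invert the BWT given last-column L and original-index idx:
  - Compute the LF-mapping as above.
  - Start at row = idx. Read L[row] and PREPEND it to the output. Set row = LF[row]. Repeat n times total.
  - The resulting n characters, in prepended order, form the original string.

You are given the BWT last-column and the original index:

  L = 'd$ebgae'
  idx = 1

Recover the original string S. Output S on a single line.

LF mapping: 3 0 4 2 6 1 5
Walk LF starting at row 1, prepending L[row]:
  step 1: row=1, L[1]='$', prepend. Next row=LF[1]=0
  step 2: row=0, L[0]='d', prepend. Next row=LF[0]=3
  step 3: row=3, L[3]='b', prepend. Next row=LF[3]=2
  step 4: row=2, L[2]='e', prepend. Next row=LF[2]=4
  step 5: row=4, L[4]='g', prepend. Next row=LF[4]=6
  step 6: row=6, L[6]='e', prepend. Next row=LF[6]=5
  step 7: row=5, L[5]='a', prepend. Next row=LF[5]=1
Reversed output: aegebd$

Answer: aegebd$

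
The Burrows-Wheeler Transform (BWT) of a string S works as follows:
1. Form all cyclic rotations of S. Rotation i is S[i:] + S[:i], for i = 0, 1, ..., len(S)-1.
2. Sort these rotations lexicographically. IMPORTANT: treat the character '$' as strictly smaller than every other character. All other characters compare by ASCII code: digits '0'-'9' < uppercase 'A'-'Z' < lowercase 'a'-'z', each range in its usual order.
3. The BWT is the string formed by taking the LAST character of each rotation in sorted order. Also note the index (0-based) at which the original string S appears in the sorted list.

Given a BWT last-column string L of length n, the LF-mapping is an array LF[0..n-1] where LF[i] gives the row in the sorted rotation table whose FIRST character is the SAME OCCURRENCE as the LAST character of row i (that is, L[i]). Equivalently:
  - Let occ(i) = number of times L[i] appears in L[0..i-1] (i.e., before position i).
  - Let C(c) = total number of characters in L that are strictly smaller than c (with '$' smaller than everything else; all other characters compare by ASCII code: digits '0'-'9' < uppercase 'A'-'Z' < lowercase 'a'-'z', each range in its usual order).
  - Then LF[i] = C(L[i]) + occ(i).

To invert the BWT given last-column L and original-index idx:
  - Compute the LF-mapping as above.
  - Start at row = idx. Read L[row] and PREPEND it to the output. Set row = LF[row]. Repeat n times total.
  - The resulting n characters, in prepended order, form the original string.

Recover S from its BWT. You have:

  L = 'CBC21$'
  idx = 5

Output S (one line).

Answer: C2B1C$

Derivation:
LF mapping: 4 3 5 2 1 0
Walk LF starting at row 5, prepending L[row]:
  step 1: row=5, L[5]='$', prepend. Next row=LF[5]=0
  step 2: row=0, L[0]='C', prepend. Next row=LF[0]=4
  step 3: row=4, L[4]='1', prepend. Next row=LF[4]=1
  step 4: row=1, L[1]='B', prepend. Next row=LF[1]=3
  step 5: row=3, L[3]='2', prepend. Next row=LF[3]=2
  step 6: row=2, L[2]='C', prepend. Next row=LF[2]=5
Reversed output: C2B1C$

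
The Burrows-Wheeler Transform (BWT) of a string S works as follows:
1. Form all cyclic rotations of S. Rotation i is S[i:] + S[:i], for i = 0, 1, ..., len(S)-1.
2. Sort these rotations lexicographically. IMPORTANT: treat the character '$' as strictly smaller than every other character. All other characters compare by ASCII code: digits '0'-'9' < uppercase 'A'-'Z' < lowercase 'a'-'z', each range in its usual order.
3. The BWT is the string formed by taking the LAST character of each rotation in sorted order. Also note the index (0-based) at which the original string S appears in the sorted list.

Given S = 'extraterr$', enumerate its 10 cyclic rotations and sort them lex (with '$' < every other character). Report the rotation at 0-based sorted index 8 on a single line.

All 10 rotations (rotation i = S[i:]+S[:i]):
  rot[0] = extraterr$
  rot[1] = xtraterr$e
  rot[2] = traterr$ex
  rot[3] = raterr$ext
  rot[4] = aterr$extr
  rot[5] = terr$extra
  rot[6] = err$extrat
  rot[7] = rr$extrate
  rot[8] = r$extrater
  rot[9] = $extraterr
Sorted (with $ < everything):
  sorted[0] = $extraterr
  sorted[1] = aterr$extr
  sorted[2] = err$extrat
  sorted[3] = extraterr$
  sorted[4] = r$extrater
  sorted[5] = raterr$ext
  sorted[6] = rr$extrate
  sorted[7] = terr$extra
  sorted[8] = traterr$ex
  sorted[9] = xtraterr$e
sorted[8] = traterr$ex

Answer: traterr$ex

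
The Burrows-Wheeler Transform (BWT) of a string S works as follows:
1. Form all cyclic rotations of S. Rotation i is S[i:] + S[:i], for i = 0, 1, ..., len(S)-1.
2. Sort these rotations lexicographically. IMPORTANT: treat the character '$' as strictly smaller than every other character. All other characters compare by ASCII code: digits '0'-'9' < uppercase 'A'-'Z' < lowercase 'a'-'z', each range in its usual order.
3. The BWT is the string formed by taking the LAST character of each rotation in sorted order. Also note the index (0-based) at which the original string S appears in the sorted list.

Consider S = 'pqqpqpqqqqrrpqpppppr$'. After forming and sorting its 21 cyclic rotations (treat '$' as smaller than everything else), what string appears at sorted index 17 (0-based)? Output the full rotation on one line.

Answer: qrrpqpppppr$pqqpqpqqq

Derivation:
All 21 rotations (rotation i = S[i:]+S[:i]):
  rot[0] = pqqpqpqqqqrrpqpppppr$
  rot[1] = qqpqpqqqqrrpqpppppr$p
  rot[2] = qpqpqqqqrrpqpppppr$pq
  rot[3] = pqpqqqqrrpqpppppr$pqq
  rot[4] = qpqqqqrrpqpppppr$pqqp
  rot[5] = pqqqqrrpqpppppr$pqqpq
  rot[6] = qqqqrrpqpppppr$pqqpqp
  rot[7] = qqqrrpqpppppr$pqqpqpq
  rot[8] = qqrrpqpppppr$pqqpqpqq
  rot[9] = qrrpqpppppr$pqqpqpqqq
  rot[10] = rrpqpppppr$pqqpqpqqqq
  rot[11] = rpqpppppr$pqqpqpqqqqr
  rot[12] = pqpppppr$pqqpqpqqqqrr
  rot[13] = qpppppr$pqqpqpqqqqrrp
  rot[14] = pppppr$pqqpqpqqqqrrpq
  rot[15] = ppppr$pqqpqpqqqqrrpqp
  rot[16] = pppr$pqqpqpqqqqrrpqpp
  rot[17] = ppr$pqqpqpqqqqrrpqppp
  rot[18] = pr$pqqpqpqqqqrrpqpppp
  rot[19] = r$pqqpqpqqqqrrpqppppp
  rot[20] = $pqqpqpqqqqrrpqpppppr
Sorted (with $ < everything):
  sorted[0] = $pqqpqpqqqqrrpqpppppr
  sorted[1] = pppppr$pqqpqpqqqqrrpq
  sorted[2] = ppppr$pqqpqpqqqqrrpqp
  sorted[3] = pppr$pqqpqpqqqqrrpqpp
  sorted[4] = ppr$pqqpqpqqqqrrpqppp
  sorted[5] = pqpppppr$pqqpqpqqqqrr
  sorted[6] = pqpqqqqrrpqpppppr$pqq
  sorted[7] = pqqpqpqqqqrrpqpppppr$
  sorted[8] = pqqqqrrpqpppppr$pqqpq
  sorted[9] = pr$pqqpqpqqqqrrpqpppp
  sorted[10] = qpppppr$pqqpqpqqqqrrp
  sorted[11] = qpqpqqqqrrpqpppppr$pq
  sorted[12] = qpqqqqrrpqpppppr$pqqp
  sorted[13] = qqpqpqqqqrrpqpppppr$p
  sorted[14] = qqqqrrpqpppppr$pqqpqp
  sorted[15] = qqqrrpqpppppr$pqqpqpq
  sorted[16] = qqrrpqpppppr$pqqpqpqq
  sorted[17] = qrrpqpppppr$pqqpqpqqq
  sorted[18] = r$pqqpqpqqqqrrpqppppp
  sorted[19] = rpqpppppr$pqqpqpqqqqr
  sorted[20] = rrpqpppppr$pqqpqpqqqq
sorted[17] = qrrpqpppppr$pqqpqpqqq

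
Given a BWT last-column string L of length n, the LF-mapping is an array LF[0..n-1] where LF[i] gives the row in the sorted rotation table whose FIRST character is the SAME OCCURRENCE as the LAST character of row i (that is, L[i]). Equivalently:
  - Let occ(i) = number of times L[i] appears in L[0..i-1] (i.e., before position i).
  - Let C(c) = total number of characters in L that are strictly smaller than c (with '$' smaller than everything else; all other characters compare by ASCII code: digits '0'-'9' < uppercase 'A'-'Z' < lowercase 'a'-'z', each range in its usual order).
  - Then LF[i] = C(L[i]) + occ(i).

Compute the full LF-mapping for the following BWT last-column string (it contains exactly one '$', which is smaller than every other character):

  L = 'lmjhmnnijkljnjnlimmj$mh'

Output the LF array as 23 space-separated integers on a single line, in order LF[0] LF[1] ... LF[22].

Answer: 11 14 5 1 15 19 20 3 6 10 12 7 21 8 22 13 4 16 17 9 0 18 2

Derivation:
Char counts: '$':1, 'h':2, 'i':2, 'j':5, 'k':1, 'l':3, 'm':5, 'n':4
C (first-col start): C('$')=0, C('h')=1, C('i')=3, C('j')=5, C('k')=10, C('l')=11, C('m')=14, C('n')=19
L[0]='l': occ=0, LF[0]=C('l')+0=11+0=11
L[1]='m': occ=0, LF[1]=C('m')+0=14+0=14
L[2]='j': occ=0, LF[2]=C('j')+0=5+0=5
L[3]='h': occ=0, LF[3]=C('h')+0=1+0=1
L[4]='m': occ=1, LF[4]=C('m')+1=14+1=15
L[5]='n': occ=0, LF[5]=C('n')+0=19+0=19
L[6]='n': occ=1, LF[6]=C('n')+1=19+1=20
L[7]='i': occ=0, LF[7]=C('i')+0=3+0=3
L[8]='j': occ=1, LF[8]=C('j')+1=5+1=6
L[9]='k': occ=0, LF[9]=C('k')+0=10+0=10
L[10]='l': occ=1, LF[10]=C('l')+1=11+1=12
L[11]='j': occ=2, LF[11]=C('j')+2=5+2=7
L[12]='n': occ=2, LF[12]=C('n')+2=19+2=21
L[13]='j': occ=3, LF[13]=C('j')+3=5+3=8
L[14]='n': occ=3, LF[14]=C('n')+3=19+3=22
L[15]='l': occ=2, LF[15]=C('l')+2=11+2=13
L[16]='i': occ=1, LF[16]=C('i')+1=3+1=4
L[17]='m': occ=2, LF[17]=C('m')+2=14+2=16
L[18]='m': occ=3, LF[18]=C('m')+3=14+3=17
L[19]='j': occ=4, LF[19]=C('j')+4=5+4=9
L[20]='$': occ=0, LF[20]=C('$')+0=0+0=0
L[21]='m': occ=4, LF[21]=C('m')+4=14+4=18
L[22]='h': occ=1, LF[22]=C('h')+1=1+1=2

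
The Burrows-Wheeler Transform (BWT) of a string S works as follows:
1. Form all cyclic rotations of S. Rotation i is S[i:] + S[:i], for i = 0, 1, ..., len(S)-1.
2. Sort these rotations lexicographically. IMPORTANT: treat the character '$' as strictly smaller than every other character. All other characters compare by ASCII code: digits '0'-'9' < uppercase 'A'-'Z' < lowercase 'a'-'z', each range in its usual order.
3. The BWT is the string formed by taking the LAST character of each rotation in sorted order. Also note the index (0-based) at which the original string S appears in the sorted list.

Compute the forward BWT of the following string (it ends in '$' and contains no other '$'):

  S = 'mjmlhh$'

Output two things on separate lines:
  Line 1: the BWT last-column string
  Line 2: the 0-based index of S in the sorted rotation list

Answer: hhlmm$j
5

Derivation:
All 7 rotations (rotation i = S[i:]+S[:i]):
  rot[0] = mjmlhh$
  rot[1] = jmlhh$m
  rot[2] = mlhh$mj
  rot[3] = lhh$mjm
  rot[4] = hh$mjml
  rot[5] = h$mjmlh
  rot[6] = $mjmlhh
Sorted (with $ < everything):
  sorted[0] = $mjmlhh  (last char: 'h')
  sorted[1] = h$mjmlh  (last char: 'h')
  sorted[2] = hh$mjml  (last char: 'l')
  sorted[3] = jmlhh$m  (last char: 'm')
  sorted[4] = lhh$mjm  (last char: 'm')
  sorted[5] = mjmlhh$  (last char: '$')
  sorted[6] = mlhh$mj  (last char: 'j')
Last column: hhlmm$j
Original string S is at sorted index 5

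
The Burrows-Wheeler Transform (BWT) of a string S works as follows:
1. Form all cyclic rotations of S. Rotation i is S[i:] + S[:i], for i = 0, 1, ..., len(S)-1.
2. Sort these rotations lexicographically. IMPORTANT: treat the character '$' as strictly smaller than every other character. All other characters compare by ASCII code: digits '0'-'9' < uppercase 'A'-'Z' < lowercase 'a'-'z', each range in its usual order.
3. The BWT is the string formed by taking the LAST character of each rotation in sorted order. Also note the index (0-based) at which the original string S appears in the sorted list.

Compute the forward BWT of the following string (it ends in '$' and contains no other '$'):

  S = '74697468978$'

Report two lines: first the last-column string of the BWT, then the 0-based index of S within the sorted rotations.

Answer: 877449$97668
6

Derivation:
All 12 rotations (rotation i = S[i:]+S[:i]):
  rot[0] = 74697468978$
  rot[1] = 4697468978$7
  rot[2] = 697468978$74
  rot[3] = 97468978$746
  rot[4] = 7468978$7469
  rot[5] = 468978$74697
  rot[6] = 68978$746974
  rot[7] = 8978$7469746
  rot[8] = 978$74697468
  rot[9] = 78$746974689
  rot[10] = 8$7469746897
  rot[11] = $74697468978
Sorted (with $ < everything):
  sorted[0] = $74697468978  (last char: '8')
  sorted[1] = 468978$74697  (last char: '7')
  sorted[2] = 4697468978$7  (last char: '7')
  sorted[3] = 68978$746974  (last char: '4')
  sorted[4] = 697468978$74  (last char: '4')
  sorted[5] = 7468978$7469  (last char: '9')
  sorted[6] = 74697468978$  (last char: '$')
  sorted[7] = 78$746974689  (last char: '9')
  sorted[8] = 8$7469746897  (last char: '7')
  sorted[9] = 8978$7469746  (last char: '6')
  sorted[10] = 97468978$746  (last char: '6')
  sorted[11] = 978$74697468  (last char: '8')
Last column: 877449$97668
Original string S is at sorted index 6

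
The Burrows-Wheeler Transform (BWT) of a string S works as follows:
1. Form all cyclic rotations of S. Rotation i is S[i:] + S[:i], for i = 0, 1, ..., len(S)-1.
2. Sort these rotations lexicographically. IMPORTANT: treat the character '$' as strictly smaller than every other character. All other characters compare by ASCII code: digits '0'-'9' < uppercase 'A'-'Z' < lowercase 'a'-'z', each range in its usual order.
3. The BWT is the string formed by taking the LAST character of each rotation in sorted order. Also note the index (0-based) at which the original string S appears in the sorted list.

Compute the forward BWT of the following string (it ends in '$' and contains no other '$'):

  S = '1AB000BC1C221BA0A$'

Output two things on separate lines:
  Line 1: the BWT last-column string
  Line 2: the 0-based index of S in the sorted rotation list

Answer: AB0A0$2C2C0B1A10B1
5

Derivation:
All 18 rotations (rotation i = S[i:]+S[:i]):
  rot[0] = 1AB000BC1C221BA0A$
  rot[1] = AB000BC1C221BA0A$1
  rot[2] = B000BC1C221BA0A$1A
  rot[3] = 000BC1C221BA0A$1AB
  rot[4] = 00BC1C221BA0A$1AB0
  rot[5] = 0BC1C221BA0A$1AB00
  rot[6] = BC1C221BA0A$1AB000
  rot[7] = C1C221BA0A$1AB000B
  rot[8] = 1C221BA0A$1AB000BC
  rot[9] = C221BA0A$1AB000BC1
  rot[10] = 221BA0A$1AB000BC1C
  rot[11] = 21BA0A$1AB000BC1C2
  rot[12] = 1BA0A$1AB000BC1C22
  rot[13] = BA0A$1AB000BC1C221
  rot[14] = A0A$1AB000BC1C221B
  rot[15] = 0A$1AB000BC1C221BA
  rot[16] = A$1AB000BC1C221BA0
  rot[17] = $1AB000BC1C221BA0A
Sorted (with $ < everything):
  sorted[0] = $1AB000BC1C221BA0A  (last char: 'A')
  sorted[1] = 000BC1C221BA0A$1AB  (last char: 'B')
  sorted[2] = 00BC1C221BA0A$1AB0  (last char: '0')
  sorted[3] = 0A$1AB000BC1C221BA  (last char: 'A')
  sorted[4] = 0BC1C221BA0A$1AB00  (last char: '0')
  sorted[5] = 1AB000BC1C221BA0A$  (last char: '$')
  sorted[6] = 1BA0A$1AB000BC1C22  (last char: '2')
  sorted[7] = 1C221BA0A$1AB000BC  (last char: 'C')
  sorted[8] = 21BA0A$1AB000BC1C2  (last char: '2')
  sorted[9] = 221BA0A$1AB000BC1C  (last char: 'C')
  sorted[10] = A$1AB000BC1C221BA0  (last char: '0')
  sorted[11] = A0A$1AB000BC1C221B  (last char: 'B')
  sorted[12] = AB000BC1C221BA0A$1  (last char: '1')
  sorted[13] = B000BC1C221BA0A$1A  (last char: 'A')
  sorted[14] = BA0A$1AB000BC1C221  (last char: '1')
  sorted[15] = BC1C221BA0A$1AB000  (last char: '0')
  sorted[16] = C1C221BA0A$1AB000B  (last char: 'B')
  sorted[17] = C221BA0A$1AB000BC1  (last char: '1')
Last column: AB0A0$2C2C0B1A10B1
Original string S is at sorted index 5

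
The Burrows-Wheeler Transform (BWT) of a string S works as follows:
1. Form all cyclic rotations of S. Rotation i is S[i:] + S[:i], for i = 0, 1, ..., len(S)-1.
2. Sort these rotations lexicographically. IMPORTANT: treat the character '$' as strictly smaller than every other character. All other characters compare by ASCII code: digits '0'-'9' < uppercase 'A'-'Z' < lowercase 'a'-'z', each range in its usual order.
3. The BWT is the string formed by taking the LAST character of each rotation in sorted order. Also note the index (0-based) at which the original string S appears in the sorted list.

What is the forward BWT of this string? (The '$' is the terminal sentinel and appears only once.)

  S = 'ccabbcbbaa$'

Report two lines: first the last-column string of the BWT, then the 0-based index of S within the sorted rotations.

Answer: aabcbcabcb$
10

Derivation:
All 11 rotations (rotation i = S[i:]+S[:i]):
  rot[0] = ccabbcbbaa$
  rot[1] = cabbcbbaa$c
  rot[2] = abbcbbaa$cc
  rot[3] = bbcbbaa$cca
  rot[4] = bcbbaa$ccab
  rot[5] = cbbaa$ccabb
  rot[6] = bbaa$ccabbc
  rot[7] = baa$ccabbcb
  rot[8] = aa$ccabbcbb
  rot[9] = a$ccabbcbba
  rot[10] = $ccabbcbbaa
Sorted (with $ < everything):
  sorted[0] = $ccabbcbbaa  (last char: 'a')
  sorted[1] = a$ccabbcbba  (last char: 'a')
  sorted[2] = aa$ccabbcbb  (last char: 'b')
  sorted[3] = abbcbbaa$cc  (last char: 'c')
  sorted[4] = baa$ccabbcb  (last char: 'b')
  sorted[5] = bbaa$ccabbc  (last char: 'c')
  sorted[6] = bbcbbaa$cca  (last char: 'a')
  sorted[7] = bcbbaa$ccab  (last char: 'b')
  sorted[8] = cabbcbbaa$c  (last char: 'c')
  sorted[9] = cbbaa$ccabb  (last char: 'b')
  sorted[10] = ccabbcbbaa$  (last char: '$')
Last column: aabcbcabcb$
Original string S is at sorted index 10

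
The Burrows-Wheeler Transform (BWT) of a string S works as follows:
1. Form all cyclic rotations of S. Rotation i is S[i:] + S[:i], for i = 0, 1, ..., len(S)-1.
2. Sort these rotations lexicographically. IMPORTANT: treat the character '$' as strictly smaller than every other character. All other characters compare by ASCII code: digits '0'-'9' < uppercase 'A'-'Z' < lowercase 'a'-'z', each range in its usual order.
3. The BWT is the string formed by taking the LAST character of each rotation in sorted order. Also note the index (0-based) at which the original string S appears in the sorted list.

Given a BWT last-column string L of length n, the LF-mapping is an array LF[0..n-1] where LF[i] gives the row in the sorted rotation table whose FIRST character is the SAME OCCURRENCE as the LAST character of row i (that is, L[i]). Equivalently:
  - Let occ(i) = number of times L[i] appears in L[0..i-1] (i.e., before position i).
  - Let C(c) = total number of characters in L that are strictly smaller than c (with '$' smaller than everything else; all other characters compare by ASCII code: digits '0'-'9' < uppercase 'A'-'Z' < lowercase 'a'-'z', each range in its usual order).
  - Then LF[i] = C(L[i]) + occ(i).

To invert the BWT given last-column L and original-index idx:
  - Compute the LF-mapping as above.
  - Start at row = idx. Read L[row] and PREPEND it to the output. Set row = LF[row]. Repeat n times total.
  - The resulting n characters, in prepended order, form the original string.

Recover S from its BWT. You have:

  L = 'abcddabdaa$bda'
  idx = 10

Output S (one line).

Answer: dabdacaaddbba$

Derivation:
LF mapping: 1 6 9 10 11 2 7 12 3 4 0 8 13 5
Walk LF starting at row 10, prepending L[row]:
  step 1: row=10, L[10]='$', prepend. Next row=LF[10]=0
  step 2: row=0, L[0]='a', prepend. Next row=LF[0]=1
  step 3: row=1, L[1]='b', prepend. Next row=LF[1]=6
  step 4: row=6, L[6]='b', prepend. Next row=LF[6]=7
  step 5: row=7, L[7]='d', prepend. Next row=LF[7]=12
  step 6: row=12, L[12]='d', prepend. Next row=LF[12]=13
  step 7: row=13, L[13]='a', prepend. Next row=LF[13]=5
  step 8: row=5, L[5]='a', prepend. Next row=LF[5]=2
  step 9: row=2, L[2]='c', prepend. Next row=LF[2]=9
  step 10: row=9, L[9]='a', prepend. Next row=LF[9]=4
  step 11: row=4, L[4]='d', prepend. Next row=LF[4]=11
  step 12: row=11, L[11]='b', prepend. Next row=LF[11]=8
  step 13: row=8, L[8]='a', prepend. Next row=LF[8]=3
  step 14: row=3, L[3]='d', prepend. Next row=LF[3]=10
Reversed output: dabdacaaddbba$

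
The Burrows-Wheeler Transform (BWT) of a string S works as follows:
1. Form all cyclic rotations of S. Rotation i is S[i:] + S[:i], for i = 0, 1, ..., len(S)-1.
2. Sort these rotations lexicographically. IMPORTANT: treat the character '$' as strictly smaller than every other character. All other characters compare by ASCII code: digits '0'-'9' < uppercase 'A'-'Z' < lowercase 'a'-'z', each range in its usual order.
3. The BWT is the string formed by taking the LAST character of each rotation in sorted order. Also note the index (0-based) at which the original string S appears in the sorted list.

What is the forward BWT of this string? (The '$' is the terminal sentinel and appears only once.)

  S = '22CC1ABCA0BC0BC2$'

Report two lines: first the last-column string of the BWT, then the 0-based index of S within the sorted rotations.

All 17 rotations (rotation i = S[i:]+S[:i]):
  rot[0] = 22CC1ABCA0BC0BC2$
  rot[1] = 2CC1ABCA0BC0BC2$2
  rot[2] = CC1ABCA0BC0BC2$22
  rot[3] = C1ABCA0BC0BC2$22C
  rot[4] = 1ABCA0BC0BC2$22CC
  rot[5] = ABCA0BC0BC2$22CC1
  rot[6] = BCA0BC0BC2$22CC1A
  rot[7] = CA0BC0BC2$22CC1AB
  rot[8] = A0BC0BC2$22CC1ABC
  rot[9] = 0BC0BC2$22CC1ABCA
  rot[10] = BC0BC2$22CC1ABCA0
  rot[11] = C0BC2$22CC1ABCA0B
  rot[12] = 0BC2$22CC1ABCA0BC
  rot[13] = BC2$22CC1ABCA0BC0
  rot[14] = C2$22CC1ABCA0BC0B
  rot[15] = 2$22CC1ABCA0BC0BC
  rot[16] = $22CC1ABCA0BC0BC2
Sorted (with $ < everything):
  sorted[0] = $22CC1ABCA0BC0BC2  (last char: '2')
  sorted[1] = 0BC0BC2$22CC1ABCA  (last char: 'A')
  sorted[2] = 0BC2$22CC1ABCA0BC  (last char: 'C')
  sorted[3] = 1ABCA0BC0BC2$22CC  (last char: 'C')
  sorted[4] = 2$22CC1ABCA0BC0BC  (last char: 'C')
  sorted[5] = 22CC1ABCA0BC0BC2$  (last char: '$')
  sorted[6] = 2CC1ABCA0BC0BC2$2  (last char: '2')
  sorted[7] = A0BC0BC2$22CC1ABC  (last char: 'C')
  sorted[8] = ABCA0BC0BC2$22CC1  (last char: '1')
  sorted[9] = BC0BC2$22CC1ABCA0  (last char: '0')
  sorted[10] = BC2$22CC1ABCA0BC0  (last char: '0')
  sorted[11] = BCA0BC0BC2$22CC1A  (last char: 'A')
  sorted[12] = C0BC2$22CC1ABCA0B  (last char: 'B')
  sorted[13] = C1ABCA0BC0BC2$22C  (last char: 'C')
  sorted[14] = C2$22CC1ABCA0BC0B  (last char: 'B')
  sorted[15] = CA0BC0BC2$22CC1AB  (last char: 'B')
  sorted[16] = CC1ABCA0BC0BC2$22  (last char: '2')
Last column: 2ACCC$2C100ABCBB2
Original string S is at sorted index 5

Answer: 2ACCC$2C100ABCBB2
5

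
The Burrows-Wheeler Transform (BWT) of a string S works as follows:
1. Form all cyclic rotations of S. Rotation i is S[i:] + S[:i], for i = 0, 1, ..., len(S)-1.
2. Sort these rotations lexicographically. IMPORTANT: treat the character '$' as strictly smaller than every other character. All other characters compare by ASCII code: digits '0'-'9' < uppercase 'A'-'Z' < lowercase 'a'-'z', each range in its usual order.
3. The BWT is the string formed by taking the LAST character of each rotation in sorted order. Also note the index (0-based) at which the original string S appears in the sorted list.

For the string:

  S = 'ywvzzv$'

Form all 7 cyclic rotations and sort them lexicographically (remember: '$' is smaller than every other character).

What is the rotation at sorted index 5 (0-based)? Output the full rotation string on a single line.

Answer: zv$ywvz

Derivation:
All 7 rotations (rotation i = S[i:]+S[:i]):
  rot[0] = ywvzzv$
  rot[1] = wvzzv$y
  rot[2] = vzzv$yw
  rot[3] = zzv$ywv
  rot[4] = zv$ywvz
  rot[5] = v$ywvzz
  rot[6] = $ywvzzv
Sorted (with $ < everything):
  sorted[0] = $ywvzzv
  sorted[1] = v$ywvzz
  sorted[2] = vzzv$yw
  sorted[3] = wvzzv$y
  sorted[4] = ywvzzv$
  sorted[5] = zv$ywvz
  sorted[6] = zzv$ywv
sorted[5] = zv$ywvz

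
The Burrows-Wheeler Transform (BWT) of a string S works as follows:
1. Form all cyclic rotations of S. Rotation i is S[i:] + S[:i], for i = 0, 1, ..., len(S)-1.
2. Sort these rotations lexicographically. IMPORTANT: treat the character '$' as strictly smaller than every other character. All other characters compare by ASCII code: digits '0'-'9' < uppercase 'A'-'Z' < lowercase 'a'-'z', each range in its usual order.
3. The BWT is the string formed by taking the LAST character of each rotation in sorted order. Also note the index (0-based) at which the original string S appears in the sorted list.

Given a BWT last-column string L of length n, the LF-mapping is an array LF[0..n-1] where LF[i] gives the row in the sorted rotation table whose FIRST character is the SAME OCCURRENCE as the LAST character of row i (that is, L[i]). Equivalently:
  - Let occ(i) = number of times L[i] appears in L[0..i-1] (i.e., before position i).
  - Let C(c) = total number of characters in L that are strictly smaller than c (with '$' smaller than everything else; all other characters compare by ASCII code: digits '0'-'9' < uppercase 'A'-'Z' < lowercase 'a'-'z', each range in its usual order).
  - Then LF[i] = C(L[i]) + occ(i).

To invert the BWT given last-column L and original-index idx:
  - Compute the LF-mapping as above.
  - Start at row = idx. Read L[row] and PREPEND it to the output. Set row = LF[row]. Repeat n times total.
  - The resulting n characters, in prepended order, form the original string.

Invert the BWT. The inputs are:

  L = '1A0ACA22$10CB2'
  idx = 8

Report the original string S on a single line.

Answer: A00A222CBC1A1$

Derivation:
LF mapping: 3 8 1 9 12 10 5 6 0 4 2 13 11 7
Walk LF starting at row 8, prepending L[row]:
  step 1: row=8, L[8]='$', prepend. Next row=LF[8]=0
  step 2: row=0, L[0]='1', prepend. Next row=LF[0]=3
  step 3: row=3, L[3]='A', prepend. Next row=LF[3]=9
  step 4: row=9, L[9]='1', prepend. Next row=LF[9]=4
  step 5: row=4, L[4]='C', prepend. Next row=LF[4]=12
  step 6: row=12, L[12]='B', prepend. Next row=LF[12]=11
  step 7: row=11, L[11]='C', prepend. Next row=LF[11]=13
  step 8: row=13, L[13]='2', prepend. Next row=LF[13]=7
  step 9: row=7, L[7]='2', prepend. Next row=LF[7]=6
  step 10: row=6, L[6]='2', prepend. Next row=LF[6]=5
  step 11: row=5, L[5]='A', prepend. Next row=LF[5]=10
  step 12: row=10, L[10]='0', prepend. Next row=LF[10]=2
  step 13: row=2, L[2]='0', prepend. Next row=LF[2]=1
  step 14: row=1, L[1]='A', prepend. Next row=LF[1]=8
Reversed output: A00A222CBC1A1$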